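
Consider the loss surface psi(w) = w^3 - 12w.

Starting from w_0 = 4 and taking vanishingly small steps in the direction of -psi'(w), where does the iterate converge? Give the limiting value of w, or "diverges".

psi'(w) = 3(w - 2)(w + 2), so psi'(4) = 36.
Gradient descent moves in the -psi' direction, i.e. w is decreasing.
The nearest critical point in that direction is w = 2, where psi'' = 12 > 0 (a local minimum). The iterate converges there.

2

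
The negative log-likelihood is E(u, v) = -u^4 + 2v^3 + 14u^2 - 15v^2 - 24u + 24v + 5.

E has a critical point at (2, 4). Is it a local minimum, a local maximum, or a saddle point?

The mixed partial ∂²E/∂u∂v is 0, so the Hessian at any point is diag(E_uu, E_vv) = diag(4(-3u^2 + 7), 6(2v - 5)).
At (2, 4): H = diag(-20, 18).
The eigenvalues have opposite signs, so H is indefinite: a saddle point.

saddle point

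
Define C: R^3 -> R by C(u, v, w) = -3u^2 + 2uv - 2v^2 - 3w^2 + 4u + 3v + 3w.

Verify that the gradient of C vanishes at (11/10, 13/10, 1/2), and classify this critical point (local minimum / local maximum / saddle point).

local maximum

∇C = (-6u + 2v + 4, 2u - 4v + 3, -6w + 3); substituting (11/10, 13/10, 1/2) gives ∇C = (0, 0, 0), so (11/10, 13/10, 1/2) is indeed a critical point.
The Hessian is constant: H = [[-6, 2, 0], [2, -4, 0], [0, 0, -6]].
Leading principal minors: Δ₁ = -6, Δ₂ = 20, Δ₃ = -120.
The minors alternate sign starting negative (−, +, −), so H is negative definite: a local maximum.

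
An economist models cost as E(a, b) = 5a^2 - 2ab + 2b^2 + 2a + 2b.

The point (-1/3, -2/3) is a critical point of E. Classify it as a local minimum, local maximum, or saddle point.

local minimum

The Hessian of E is constant: H = [[10, -2], [-2, 4]].
det(H) = 10·4 − (-2)² = 36.
det(H) > 0 and tr(H) = 14 > 0, so H is positive definite and the point is a local minimum.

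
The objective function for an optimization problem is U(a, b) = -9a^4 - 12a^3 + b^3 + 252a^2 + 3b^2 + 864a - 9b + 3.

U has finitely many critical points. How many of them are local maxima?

U separates as a function of a plus a function of b, so ∇U=0 decouples.
∂U/∂a = -36(a - 4)(a + 2)(a + 3) = 0 at a ∈ {-3, -2, 4}; ∂U/∂b = 3(b - 1)(b + 3) = 0 at b ∈ {-3, 1}.
The Hessian is diagonal: diag(U_aa, U_bb). Second derivatives: U_aa(-3)=-252, U_aa(-2)=216, U_aa(4)=-1512; U_bb(-3)=-12, U_bb(1)=12.
Local maxima occur where both diagonal entries negative: (-3, -3), (4, -3). Count: 2.

2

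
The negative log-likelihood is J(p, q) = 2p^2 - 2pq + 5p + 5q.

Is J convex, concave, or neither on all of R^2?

J is quadratic, so its Hessian is the constant matrix H = [[4, -2], [-2, 0]].
det(H) = -4, tr(H) = 4.
det(H) < 0, so H is indefinite: neither convex nor concave.

neither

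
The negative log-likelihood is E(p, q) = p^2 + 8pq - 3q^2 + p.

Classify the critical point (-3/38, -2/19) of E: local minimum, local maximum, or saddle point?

saddle point

The Hessian of E is constant: H = [[2, 8], [8, -6]].
det(H) = 2·(-6) − 8² = -76.
Since det(H) < 0, H is indefinite and the critical point is a saddle point.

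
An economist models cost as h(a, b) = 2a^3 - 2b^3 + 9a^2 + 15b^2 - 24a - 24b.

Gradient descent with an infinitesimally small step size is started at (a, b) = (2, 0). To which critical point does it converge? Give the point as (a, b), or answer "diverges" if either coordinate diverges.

h is separable, so gradient descent decouples: a follows -∂h/∂a, b follows -∂h/∂b.
∂h/∂a = 6(a - 1)(a + 4); at a=2 this is 36, so a decreases.
∂h/∂b = -6(b - 4)(b - 1); at b=0 this is -24, so b increases.
a converges to its nearest critical value 1 (a local min of the a-part); b converges to 1. The iterate converges to (1, 1).

(1, 1)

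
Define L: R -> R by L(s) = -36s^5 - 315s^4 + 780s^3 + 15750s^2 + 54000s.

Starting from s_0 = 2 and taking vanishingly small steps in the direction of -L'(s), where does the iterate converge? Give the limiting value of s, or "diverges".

-3

L'(s) = -180(s - 5)(s + 3)(s + 4)(s + 5), so L'(2) = 113400.
Gradient descent moves in the -L' direction, i.e. s is decreasing.
The nearest critical point in that direction is s = -3, where L'' = 2880 > 0 (a local minimum). The iterate converges there.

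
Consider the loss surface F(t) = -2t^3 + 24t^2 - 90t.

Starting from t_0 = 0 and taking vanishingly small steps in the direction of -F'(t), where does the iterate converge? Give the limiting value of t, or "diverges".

3

F'(t) = -6(t - 5)(t - 3), so F'(0) = -90.
Gradient descent moves in the -F' direction, i.e. t is increasing.
The nearest critical point in that direction is t = 3, where F'' = 12 > 0 (a local minimum). The iterate converges there.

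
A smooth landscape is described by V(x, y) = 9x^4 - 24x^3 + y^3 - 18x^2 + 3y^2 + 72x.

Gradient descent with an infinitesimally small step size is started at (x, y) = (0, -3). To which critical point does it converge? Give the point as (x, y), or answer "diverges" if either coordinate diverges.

diverges

V is separable, so gradient descent decouples: x follows -∂V/∂x, y follows -∂V/∂y.
∂V/∂x = 36(x - 2)(x - 1)(x + 1); at x=0 this is 72, so x decreases.
∂V/∂y = 3y(y + 2); at y=-3 this is 9, so y decreases.
The y-coordinate has no critical point in that direction and runs off to infinity.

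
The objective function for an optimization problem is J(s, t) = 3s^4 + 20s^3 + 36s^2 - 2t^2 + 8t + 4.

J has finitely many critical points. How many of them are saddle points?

J separates as a function of s plus a function of t, so ∇J=0 decouples.
∂J/∂s = 12s(s + 2)(s + 3) = 0 at s ∈ {-3, -2, 0}; ∂J/∂t = -4(t - 2) = 0 at t ∈ {2}.
The Hessian is diagonal: diag(J_ss, J_tt). Second derivatives: J_ss(-3)=36, J_ss(-2)=-24, J_ss(0)=72; J_tt(2)=-4.
Saddle points occur where the two diagonal entries have opposite signs: (-3, 2), (0, 2). Count: 2.

2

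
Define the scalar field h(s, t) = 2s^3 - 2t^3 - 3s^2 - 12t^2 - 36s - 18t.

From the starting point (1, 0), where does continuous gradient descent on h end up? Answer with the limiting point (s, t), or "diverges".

h is separable, so gradient descent decouples: s follows -∂h/∂s, t follows -∂h/∂t.
∂h/∂s = 6(s - 3)(s + 2); at s=1 this is -36, so s increases.
∂h/∂t = -6(t + 1)(t + 3); at t=0 this is -18, so t increases.
The t-coordinate has no critical point in that direction and runs off to infinity.

diverges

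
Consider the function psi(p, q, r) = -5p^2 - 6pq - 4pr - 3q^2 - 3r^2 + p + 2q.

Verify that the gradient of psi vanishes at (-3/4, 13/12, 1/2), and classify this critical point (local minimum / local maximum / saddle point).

∇psi = (-10p - 6q - 4r + 1, -6p - 6q + 2, -4p - 6r); substituting (-3/4, 13/12, 1/2) gives ∇psi = (0, 0, 0), so (-3/4, 13/12, 1/2) is indeed a critical point.
The Hessian is constant: H = [[-10, -6, -4], [-6, -6, 0], [-4, 0, -6]].
Leading principal minors: Δ₁ = -10, Δ₂ = 24, Δ₃ = -48.
The minors alternate sign starting negative (−, +, −), so H is negative definite: a local maximum.

local maximum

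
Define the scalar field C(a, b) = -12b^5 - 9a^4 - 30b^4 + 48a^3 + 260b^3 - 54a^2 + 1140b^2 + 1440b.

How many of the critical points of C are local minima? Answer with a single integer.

2

C separates as a function of a plus a function of b, so ∇C=0 decouples.
∂C/∂a = -36a(a - 3)(a - 1) = 0 at a ∈ {0, 1, 3}; ∂C/∂b = -60(b - 4)(b + 1)(b + 2)(b + 3) = 0 at b ∈ {-3, -2, -1, 4}.
The Hessian is diagonal: diag(C_aa, C_bb). Second derivatives: C_aa(0)=-108, C_aa(1)=72, C_aa(3)=-216; C_bb(-3)=840, C_bb(-2)=-360, C_bb(-1)=600, C_bb(4)=-12600.
Local minima occur where both diagonal entries positive: (1, -3), (1, -1). Count: 2.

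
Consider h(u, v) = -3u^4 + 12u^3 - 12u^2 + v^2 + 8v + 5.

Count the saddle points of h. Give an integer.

2

h separates as a function of u plus a function of v, so ∇h=0 decouples.
∂h/∂u = -12u(u - 2)(u - 1) = 0 at u ∈ {0, 1, 2}; ∂h/∂v = 2(v + 4) = 0 at v ∈ {-4}.
The Hessian is diagonal: diag(h_uu, h_vv). Second derivatives: h_uu(0)=-24, h_uu(1)=12, h_uu(2)=-24; h_vv(-4)=2.
Saddle points occur where the two diagonal entries have opposite signs: (0, -4), (2, -4). Count: 2.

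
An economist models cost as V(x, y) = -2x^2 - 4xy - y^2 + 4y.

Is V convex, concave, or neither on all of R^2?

neither

V is quadratic, so its Hessian is the constant matrix H = [[-4, -4], [-4, -2]].
det(H) = -8, tr(H) = -6.
det(H) < 0, so H is indefinite: neither convex nor concave.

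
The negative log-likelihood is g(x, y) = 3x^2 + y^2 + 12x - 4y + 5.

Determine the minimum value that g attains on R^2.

g(x,y) separates as P(x) + Q(y) + 5, so its minimum is min P + min Q + 5.
P'(x) = 6x + 12 vanishes at x ∈ {-2}; Q'(y) = 2y - 4 vanishes at y ∈ {2}.
Local minima of P (where P''>0): P(-2)=-12. Local minima of Q: Q(2)=-4.
So the global minimum of g is P(-2) + Q(2) + 5 = -12 − 4 + 5 = -11, attained at (-2, 2).

-11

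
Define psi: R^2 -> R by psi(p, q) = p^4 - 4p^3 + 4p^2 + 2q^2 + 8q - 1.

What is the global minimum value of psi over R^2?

psi(p,q) separates as A(p) + B(q) − 1, so its minimum is min A + min B − 1.
A'(p) = 4p(p - 2)(p - 1) vanishes at p ∈ {0, 1, 2}; B'(q) = 4q + 8 vanishes at q ∈ {-2}.
Local minima of A (where A''>0): A(0)=0, A(2)=0. Local minima of B: B(-2)=-8.
So the global minimum of psi is A(0) + B(-2) − 1 = 0 − 8 − 1 = -9, attained at (0, -2).

-9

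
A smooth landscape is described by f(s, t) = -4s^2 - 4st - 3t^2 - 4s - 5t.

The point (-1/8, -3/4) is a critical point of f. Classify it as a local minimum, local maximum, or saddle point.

local maximum

The Hessian of f is constant: H = [[-8, -4], [-4, -6]].
det(H) = (-8)·(-6) − (-4)² = 32.
det(H) > 0 and tr(H) = -14 < 0, so H is negative definite and the point is a local maximum.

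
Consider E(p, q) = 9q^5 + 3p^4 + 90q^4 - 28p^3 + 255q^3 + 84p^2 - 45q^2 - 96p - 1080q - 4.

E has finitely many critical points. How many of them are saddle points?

6

E separates as a function of p plus a function of q, so ∇E=0 decouples.
∂E/∂p = 12(p - 4)(p - 2)(p - 1) = 0 at p ∈ {1, 2, 4}; ∂E/∂q = 45(q - 1)(q + 2)(q + 3)(q + 4) = 0 at q ∈ {-4, -3, -2, 1}.
The Hessian is diagonal: diag(E_pp, E_qq). Second derivatives: E_pp(1)=36, E_pp(2)=-24, E_pp(4)=72; E_qq(-4)=-450, E_qq(-3)=180, E_qq(-2)=-270, E_qq(1)=2700.
Saddle points occur where the two diagonal entries have opposite signs: (1, -4), (1, -2), (2, -3), (2, 1), (4, -4), (4, -2). Count: 6.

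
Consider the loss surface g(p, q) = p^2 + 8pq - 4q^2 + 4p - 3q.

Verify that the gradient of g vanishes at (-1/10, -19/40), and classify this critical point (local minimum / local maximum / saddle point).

∇g = (2p + 8q + 4, 8p - 8q - 3); substituting (-1/10, -19/40) gives ∇g = (0, 0), so (-1/10, -19/40) is indeed a critical point.
The Hessian of g is constant: H = [[2, 8], [8, -8]].
det(H) = 2·(-8) − 8² = -80.
Since det(H) < 0, H is indefinite and the critical point is a saddle point.

saddle point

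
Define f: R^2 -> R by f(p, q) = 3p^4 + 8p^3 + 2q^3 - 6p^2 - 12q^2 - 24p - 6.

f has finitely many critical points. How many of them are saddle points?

3

f separates as a function of p plus a function of q, so ∇f=0 decouples.
∂f/∂p = 12(p - 1)(p + 1)(p + 2) = 0 at p ∈ {-2, -1, 1}; ∂f/∂q = 6q(q - 4) = 0 at q ∈ {0, 4}.
The Hessian is diagonal: diag(f_pp, f_qq). Second derivatives: f_pp(-2)=36, f_pp(-1)=-24, f_pp(1)=72; f_qq(0)=-24, f_qq(4)=24.
Saddle points occur where the two diagonal entries have opposite signs: (-2, 0), (-1, 4), (1, 0). Count: 3.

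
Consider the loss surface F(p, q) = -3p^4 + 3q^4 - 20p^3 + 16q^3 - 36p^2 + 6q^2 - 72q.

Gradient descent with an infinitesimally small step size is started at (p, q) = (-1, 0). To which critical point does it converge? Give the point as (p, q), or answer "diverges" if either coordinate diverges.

F is separable, so gradient descent decouples: p follows -∂F/∂p, q follows -∂F/∂q.
∂F/∂p = -12p(p + 2)(p + 3); at p=-1 this is 24, so p decreases.
∂F/∂q = 12(q - 1)(q + 2)(q + 3); at q=0 this is -72, so q increases.
p converges to its nearest critical value -2 (a local min of the p-part); q converges to 1. The iterate converges to (-2, 1).

(-2, 1)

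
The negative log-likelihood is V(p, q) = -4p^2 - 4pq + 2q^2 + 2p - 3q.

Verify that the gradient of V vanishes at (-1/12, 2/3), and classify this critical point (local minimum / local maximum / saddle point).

∇V = (-8p - 4q + 2, -4p + 4q - 3); substituting (-1/12, 2/3) gives ∇V = (0, 0), so (-1/12, 2/3) is indeed a critical point.
The Hessian of V is constant: H = [[-8, -4], [-4, 4]].
det(H) = (-8)·4 − (-4)² = -48.
Since det(H) < 0, H is indefinite and the critical point is a saddle point.

saddle point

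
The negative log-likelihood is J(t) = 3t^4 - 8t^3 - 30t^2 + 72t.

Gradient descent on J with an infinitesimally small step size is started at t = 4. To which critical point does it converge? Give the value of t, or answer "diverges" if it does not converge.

3

J'(t) = 12(t - 3)(t - 1)(t + 2), so J'(4) = 216.
Gradient descent moves in the -J' direction, i.e. t is decreasing.
The nearest critical point in that direction is t = 3, where J'' = 120 > 0 (a local minimum). The iterate converges there.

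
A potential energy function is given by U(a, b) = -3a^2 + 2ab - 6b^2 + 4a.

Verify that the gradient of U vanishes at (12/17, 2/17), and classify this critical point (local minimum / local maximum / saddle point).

∇U = (-6a + 2b + 4, 2a - 12b); substituting (12/17, 2/17) gives ∇U = (0, 0), so (12/17, 2/17) is indeed a critical point.
The Hessian of U is constant: H = [[-6, 2], [2, -12]].
det(H) = (-6)·(-12) − 2² = 68.
det(H) > 0 and tr(H) = -18 < 0, so H is negative definite and the point is a local maximum.

local maximum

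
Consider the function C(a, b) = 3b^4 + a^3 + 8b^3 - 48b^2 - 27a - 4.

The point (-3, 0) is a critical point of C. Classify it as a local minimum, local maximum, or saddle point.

The mixed partial ∂²C/∂a∂b is 0, so the Hessian at any point is diag(C_aa, C_bb) = diag(6a, 12(3b^2 + 4b - 8)).
At (-3, 0): H = diag(-18, -96).
Both eigenvalues are negative, so H is negative definite: a local maximum.

local maximum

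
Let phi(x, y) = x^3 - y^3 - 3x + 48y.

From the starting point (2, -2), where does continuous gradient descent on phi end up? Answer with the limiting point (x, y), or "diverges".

(1, -4)

phi is separable, so gradient descent decouples: x follows -∂phi/∂x, y follows -∂phi/∂y.
∂phi/∂x = 3(x - 1)(x + 1); at x=2 this is 9, so x decreases.
∂phi/∂y = -3(y - 4)(y + 4); at y=-2 this is 36, so y decreases.
x converges to its nearest critical value 1 (a local min of the x-part); y converges to -4. The iterate converges to (1, -4).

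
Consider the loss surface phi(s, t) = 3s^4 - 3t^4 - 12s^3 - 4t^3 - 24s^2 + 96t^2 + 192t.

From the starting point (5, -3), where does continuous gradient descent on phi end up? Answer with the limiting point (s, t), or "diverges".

(4, -1)

phi is separable, so gradient descent decouples: s follows -∂phi/∂s, t follows -∂phi/∂t.
∂phi/∂s = 12s(s - 4)(s + 1); at s=5 this is 360, so s decreases.
∂phi/∂t = -12(t - 4)(t + 1)(t + 4); at t=-3 this is -168, so t increases.
s converges to its nearest critical value 4 (a local min of the s-part); t converges to -1. The iterate converges to (4, -1).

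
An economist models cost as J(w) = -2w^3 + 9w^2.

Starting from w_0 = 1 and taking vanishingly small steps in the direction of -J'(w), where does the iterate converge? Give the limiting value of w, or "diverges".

J'(w) = -6w(w - 3), so J'(1) = 12.
Gradient descent moves in the -J' direction, i.e. w is decreasing.
The nearest critical point in that direction is w = 0, where J'' = 18 > 0 (a local minimum). The iterate converges there.

0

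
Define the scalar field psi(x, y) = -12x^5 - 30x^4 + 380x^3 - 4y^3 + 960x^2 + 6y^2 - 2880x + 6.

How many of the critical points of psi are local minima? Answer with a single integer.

psi separates as a function of x plus a function of y, so ∇psi=0 decouples.
∂psi/∂x = -60(x - 4)(x - 1)(x + 3)(x + 4) = 0 at x ∈ {-4, -3, 1, 4}; ∂psi/∂y = -12y(y - 1) = 0 at y ∈ {0, 1}.
The Hessian is diagonal: diag(psi_xx, psi_yy). Second derivatives: psi_xx(-4)=2400, psi_xx(-3)=-1680, psi_xx(1)=3600, psi_xx(4)=-10080; psi_yy(0)=12, psi_yy(1)=-12.
Local minima occur where both diagonal entries positive: (-4, 0), (1, 0). Count: 2.

2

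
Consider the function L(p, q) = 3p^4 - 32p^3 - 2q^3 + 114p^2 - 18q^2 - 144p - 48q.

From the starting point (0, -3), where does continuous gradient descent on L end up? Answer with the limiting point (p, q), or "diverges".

L is separable, so gradient descent decouples: p follows -∂L/∂p, q follows -∂L/∂q.
∂L/∂p = 12(p - 4)(p - 3)(p - 1); at p=0 this is -144, so p increases.
∂L/∂q = -6(q + 2)(q + 4); at q=-3 this is 6, so q decreases.
p converges to its nearest critical value 1 (a local min of the p-part); q converges to -4. The iterate converges to (1, -4).

(1, -4)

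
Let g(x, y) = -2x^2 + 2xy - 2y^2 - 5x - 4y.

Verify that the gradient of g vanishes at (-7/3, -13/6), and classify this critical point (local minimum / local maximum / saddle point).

∇g = (-4x + 2y - 5, 2x - 4y - 4); substituting (-7/3, -13/6) gives ∇g = (0, 0), so (-7/3, -13/6) is indeed a critical point.
The Hessian of g is constant: H = [[-4, 2], [2, -4]].
det(H) = (-4)·(-4) − 2² = 12.
det(H) > 0 and tr(H) = -8 < 0, so H is negative definite and the point is a local maximum.

local maximum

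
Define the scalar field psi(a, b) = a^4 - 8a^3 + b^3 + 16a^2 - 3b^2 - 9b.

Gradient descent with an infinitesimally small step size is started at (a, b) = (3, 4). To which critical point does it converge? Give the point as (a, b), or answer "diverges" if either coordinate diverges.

(4, 3)

psi is separable, so gradient descent decouples: a follows -∂psi/∂a, b follows -∂psi/∂b.
∂psi/∂a = 4a(a - 4)(a - 2); at a=3 this is -12, so a increases.
∂psi/∂b = 3(b - 3)(b + 1); at b=4 this is 15, so b decreases.
a converges to its nearest critical value 4 (a local min of the a-part); b converges to 3. The iterate converges to (4, 3).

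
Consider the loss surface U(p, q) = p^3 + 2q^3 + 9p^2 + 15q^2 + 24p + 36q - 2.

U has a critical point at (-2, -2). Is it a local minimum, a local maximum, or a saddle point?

local minimum

The mixed partial ∂²U/∂p∂q is 0, so the Hessian at any point is diag(U_pp, U_qq) = diag(6(p + 3), 6(2q + 5)).
At (-2, -2): H = diag(6, 6).
Both eigenvalues are positive, so H is positive definite: a local minimum.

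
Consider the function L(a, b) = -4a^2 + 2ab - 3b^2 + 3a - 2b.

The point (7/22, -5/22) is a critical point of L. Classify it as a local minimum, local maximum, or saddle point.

local maximum

The Hessian of L is constant: H = [[-8, 2], [2, -6]].
det(H) = (-8)·(-6) − 2² = 44.
det(H) > 0 and tr(H) = -14 < 0, so H is negative definite and the point is a local maximum.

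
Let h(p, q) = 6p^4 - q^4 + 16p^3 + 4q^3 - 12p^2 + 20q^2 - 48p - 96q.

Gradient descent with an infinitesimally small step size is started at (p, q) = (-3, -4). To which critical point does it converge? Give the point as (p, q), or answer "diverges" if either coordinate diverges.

h is separable, so gradient descent decouples: p follows -∂h/∂p, q follows -∂h/∂q.
∂h/∂p = 24(p - 1)(p + 1)(p + 2); at p=-3 this is -192, so p increases.
∂h/∂q = -4(q - 4)(q - 2)(q + 3); at q=-4 this is 192, so q decreases.
The q-coordinate has no critical point in that direction and runs off to infinity.

diverges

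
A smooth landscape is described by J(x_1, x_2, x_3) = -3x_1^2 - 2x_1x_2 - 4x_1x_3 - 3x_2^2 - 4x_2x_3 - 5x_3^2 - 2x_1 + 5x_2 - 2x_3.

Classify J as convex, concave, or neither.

concave

J is quadratic, so its Hessian is the constant matrix H = [[-6, -2, -4], [-2, -6, -4], [-4, -4, -10]].
Leading principal minors: -6, 32, -192.
Signs alternate −, +, − ⇒ H ≺ 0 ⇒ concave.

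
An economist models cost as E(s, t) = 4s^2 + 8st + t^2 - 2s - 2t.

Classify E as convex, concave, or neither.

neither

E is quadratic, so its Hessian is the constant matrix H = [[8, 8], [8, 2]].
det(H) = -48, tr(H) = 10.
det(H) < 0, so H is indefinite: neither convex nor concave.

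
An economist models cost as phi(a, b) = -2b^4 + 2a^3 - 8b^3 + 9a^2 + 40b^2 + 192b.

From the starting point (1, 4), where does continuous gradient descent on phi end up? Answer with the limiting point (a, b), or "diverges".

phi is separable, so gradient descent decouples: a follows -∂phi/∂a, b follows -∂phi/∂b.
∂phi/∂a = 6a(a + 3); at a=1 this is 24, so a decreases.
∂phi/∂b = -8(b - 3)(b + 2)(b + 4); at b=4 this is -384, so b increases.
The b-coordinate has no critical point in that direction and runs off to infinity.

diverges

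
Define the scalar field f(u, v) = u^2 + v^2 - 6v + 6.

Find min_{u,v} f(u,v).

f(u,v) separates as P(u) + Q(v) + 6, so its minimum is min P + min Q + 6.
P'(u) = 2u vanishes at u ∈ {0}; Q'(v) = 2v - 6 vanishes at v ∈ {3}.
Local minima of P (where P''>0): P(0)=0. Local minima of Q: Q(3)=-9.
So the global minimum of f is P(0) + Q(3) + 6 = 0 − 9 + 6 = -3, attained at (0, 3).

-3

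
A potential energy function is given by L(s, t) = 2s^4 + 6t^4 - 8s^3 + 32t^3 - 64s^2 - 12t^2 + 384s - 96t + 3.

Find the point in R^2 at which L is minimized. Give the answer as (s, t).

L(s,t) separates as P(s) + Q(t) + 3, so its minimum is min P + min Q + 3.
P'(s) = 8(s - 4)(s - 3)(s + 4) vanishes at s ∈ {-4, 3, 4}; Q'(t) = 24(t - 1)(t + 1)(t + 4) vanishes at t ∈ {-4, -1, 1}.
Local minima of P (where P''>0): P(-4)=-1536, P(4)=512. Local minima of Q: Q(-4)=-320, Q(1)=-70.
So the global minimum of L is P(-4) + Q(-4) + 3 = -1536 − 320 + 3 = -1853, attained at (-4, -4).

(-4, -4)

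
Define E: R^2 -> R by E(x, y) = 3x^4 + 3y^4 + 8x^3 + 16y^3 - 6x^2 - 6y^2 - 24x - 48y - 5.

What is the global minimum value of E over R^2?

-184

E(x,y) separates as P(x) + Q(y) − 5, so its minimum is min P + min Q − 5.
P'(x) = 12(x - 1)(x + 1)(x + 2) vanishes at x ∈ {-2, -1, 1}; Q'(y) = 12(y - 1)(y + 1)(y + 4) vanishes at y ∈ {-4, -1, 1}.
Local minima of P (where P''>0): P(-2)=8, P(1)=-19. Local minima of Q: Q(-4)=-160, Q(1)=-35.
So the global minimum of E is P(1) + Q(-4) − 5 = -19 − 160 − 5 = -184, attained at (1, -4).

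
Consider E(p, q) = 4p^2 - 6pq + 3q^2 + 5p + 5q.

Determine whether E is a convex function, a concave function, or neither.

convex

E is quadratic, so its Hessian is the constant matrix H = [[8, -6], [-6, 6]].
det(H) = 12, tr(H) = 14.
det(H) > 0 and tr(H) > 0, so H is positive definite everywhere: convex.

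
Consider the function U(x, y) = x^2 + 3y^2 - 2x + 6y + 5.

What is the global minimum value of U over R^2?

1

U(x,y) separates as P(x) + Q(y) + 5, so its minimum is min P + min Q + 5.
P'(x) = 2x - 2 vanishes at x ∈ {1}; Q'(y) = 6y + 6 vanishes at y ∈ {-1}.
Local minima of P (where P''>0): P(1)=-1. Local minima of Q: Q(-1)=-3.
So the global minimum of U is P(1) + Q(-1) + 5 = -1 − 3 + 5 = 1, attained at (1, -1).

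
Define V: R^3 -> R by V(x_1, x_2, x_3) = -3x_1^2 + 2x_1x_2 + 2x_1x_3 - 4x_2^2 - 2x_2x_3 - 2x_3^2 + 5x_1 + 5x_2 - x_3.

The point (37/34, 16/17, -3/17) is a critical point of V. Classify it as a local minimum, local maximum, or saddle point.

local maximum

The Hessian is constant: H = [[-6, 2, 2], [2, -8, -2], [2, -2, -4]].
Leading principal minors: Δ₁ = -6, Δ₂ = 44, Δ₃ = -136.
The minors alternate sign starting negative (−, +, −), so H is negative definite: a local maximum.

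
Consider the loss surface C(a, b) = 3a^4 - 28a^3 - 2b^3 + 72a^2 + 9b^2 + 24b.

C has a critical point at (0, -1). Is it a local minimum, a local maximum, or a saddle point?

local minimum

The mixed partial ∂²C/∂a∂b is 0, so the Hessian at any point is diag(C_aa, C_bb) = diag(12(3a^2 - 14a + 12), 6(-2b + 3)).
At (0, -1): H = diag(144, 30).
Both eigenvalues are positive, so H is positive definite: a local minimum.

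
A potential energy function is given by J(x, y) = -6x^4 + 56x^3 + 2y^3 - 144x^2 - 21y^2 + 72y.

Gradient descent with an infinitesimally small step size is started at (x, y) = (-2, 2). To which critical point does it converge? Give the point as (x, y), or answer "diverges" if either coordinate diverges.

J is separable, so gradient descent decouples: x follows -∂J/∂x, y follows -∂J/∂y.
∂J/∂x = -24x(x - 4)(x - 3); at x=-2 this is 1440, so x decreases.
∂J/∂y = 6(y - 4)(y - 3); at y=2 this is 12, so y decreases.
The x-coordinate has no critical point in that direction and runs off to infinity.

diverges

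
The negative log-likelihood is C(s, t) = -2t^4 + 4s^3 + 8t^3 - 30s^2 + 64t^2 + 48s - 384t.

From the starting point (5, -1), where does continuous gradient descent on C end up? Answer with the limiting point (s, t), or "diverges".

C is separable, so gradient descent decouples: s follows -∂C/∂s, t follows -∂C/∂t.
∂C/∂s = 12(s - 4)(s - 1); at s=5 this is 48, so s decreases.
∂C/∂t = -8(t - 4)(t - 3)(t + 4); at t=-1 this is -480, so t increases.
s converges to its nearest critical value 4 (a local min of the s-part); t converges to 3. The iterate converges to (4, 3).

(4, 3)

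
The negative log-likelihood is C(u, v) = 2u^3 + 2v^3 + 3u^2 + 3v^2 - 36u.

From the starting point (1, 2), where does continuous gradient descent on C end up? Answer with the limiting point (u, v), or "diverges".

C is separable, so gradient descent decouples: u follows -∂C/∂u, v follows -∂C/∂v.
∂C/∂u = 6(u - 2)(u + 3); at u=1 this is -24, so u increases.
∂C/∂v = 6v(v + 1); at v=2 this is 36, so v decreases.
u converges to its nearest critical value 2 (a local min of the u-part); v converges to 0. The iterate converges to (2, 0).

(2, 0)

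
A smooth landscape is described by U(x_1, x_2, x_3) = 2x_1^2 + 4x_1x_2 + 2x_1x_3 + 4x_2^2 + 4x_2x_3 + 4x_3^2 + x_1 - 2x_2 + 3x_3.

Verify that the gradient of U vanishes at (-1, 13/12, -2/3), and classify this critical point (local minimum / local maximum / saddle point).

local minimum

∇U = (4x_1 + 4x_2 + 2x_3 + 1, 4x_1 + 8x_2 + 4x_3 - 2, 2x_1 + 4x_2 + 8x_3 + 3); substituting (-1, 13/12, -2/3) gives ∇U = (0, 0, 0), so (-1, 13/12, -2/3) is indeed a critical point.
The Hessian is constant: H = [[4, 4, 2], [4, 8, 4], [2, 4, 8]].
Leading principal minors: Δ₁ = 4, Δ₂ = 16, Δ₃ = 96.
All leading minors are positive, so H is positive definite: a local minimum.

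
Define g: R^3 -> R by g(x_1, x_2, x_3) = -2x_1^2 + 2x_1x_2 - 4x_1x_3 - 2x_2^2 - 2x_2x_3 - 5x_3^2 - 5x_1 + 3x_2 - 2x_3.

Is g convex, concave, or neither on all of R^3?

concave

g is quadratic, so its Hessian is the constant matrix H = [[-4, 2, -4], [2, -4, -2], [-4, -2, -10]].
Leading principal minors: -4, 12, -8.
Signs alternate −, +, − ⇒ H ≺ 0 ⇒ concave.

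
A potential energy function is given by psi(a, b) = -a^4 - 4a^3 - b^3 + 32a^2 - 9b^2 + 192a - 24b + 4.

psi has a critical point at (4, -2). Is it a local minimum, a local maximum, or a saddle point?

local maximum

The mixed partial ∂²psi/∂a∂b is 0, so the Hessian at any point is diag(psi_aa, psi_bb) = diag(4(-3a^2 - 6a + 16), -6(b + 3)).
At (4, -2): H = diag(-224, -6).
Both eigenvalues are negative, so H is negative definite: a local maximum.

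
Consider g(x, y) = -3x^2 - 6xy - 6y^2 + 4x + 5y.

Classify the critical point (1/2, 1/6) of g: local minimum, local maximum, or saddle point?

local maximum

The Hessian of g is constant: H = [[-6, -6], [-6, -12]].
det(H) = (-6)·(-12) − (-6)² = 36.
det(H) > 0 and tr(H) = -18 < 0, so H is negative definite and the point is a local maximum.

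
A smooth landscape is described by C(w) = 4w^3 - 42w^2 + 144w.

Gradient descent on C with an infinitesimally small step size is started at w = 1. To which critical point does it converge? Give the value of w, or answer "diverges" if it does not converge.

C'(w) = 12(w - 4)(w - 3), so C'(1) = 72.
Gradient descent moves in the -C' direction, i.e. w is decreasing.
There is no critical point below w=1, and C' keeps the same sign, so the iterate runs off to −∞.

diverges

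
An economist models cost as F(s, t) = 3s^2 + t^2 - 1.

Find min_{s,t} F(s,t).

F(s,t) separates as P(s) + Q(t) − 1, so its minimum is min P + min Q − 1.
P'(s) = 6s vanishes at s ∈ {0}; Q'(t) = 2t vanishes at t ∈ {0}.
Local minima of P (where P''>0): P(0)=0. Local minima of Q: Q(0)=0.
So the global minimum of F is P(0) + Q(0) − 1 = 0 + 0 − 1 = -1, attained at (0, 0).

-1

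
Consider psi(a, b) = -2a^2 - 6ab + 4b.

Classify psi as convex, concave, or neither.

psi is quadratic, so its Hessian is the constant matrix H = [[-4, -6], [-6, 0]].
det(H) = -36, tr(H) = -4.
det(H) < 0, so H is indefinite: neither convex nor concave.

neither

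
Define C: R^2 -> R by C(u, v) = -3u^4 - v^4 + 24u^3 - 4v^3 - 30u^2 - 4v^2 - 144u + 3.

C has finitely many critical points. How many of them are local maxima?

4

C separates as a function of u plus a function of v, so ∇C=0 decouples.
∂C/∂u = -12(u - 4)(u - 3)(u + 1) = 0 at u ∈ {-1, 3, 4}; ∂C/∂v = -4v(v + 1)(v + 2) = 0 at v ∈ {-2, -1, 0}.
The Hessian is diagonal: diag(C_uu, C_vv). Second derivatives: C_uu(-1)=-240, C_uu(3)=48, C_uu(4)=-60; C_vv(-2)=-8, C_vv(-1)=4, C_vv(0)=-8.
Local maxima occur where both diagonal entries negative: (-1, -2), (-1, 0), (4, -2), (4, 0). Count: 4.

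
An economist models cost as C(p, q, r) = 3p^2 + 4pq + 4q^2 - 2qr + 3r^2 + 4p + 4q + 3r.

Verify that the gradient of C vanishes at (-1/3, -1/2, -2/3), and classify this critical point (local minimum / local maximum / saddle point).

∇C = (6p + 4q + 4, 4p + 8q - 2r + 4, -2q + 6r + 3); substituting (-1/3, -1/2, -2/3) gives ∇C = (0, 0, 0), so (-1/3, -1/2, -2/3) is indeed a critical point.
The Hessian is constant: H = [[6, 4, 0], [4, 8, -2], [0, -2, 6]].
Leading principal minors: Δ₁ = 6, Δ₂ = 32, Δ₃ = 168.
All leading minors are positive, so H is positive definite: a local minimum.

local minimum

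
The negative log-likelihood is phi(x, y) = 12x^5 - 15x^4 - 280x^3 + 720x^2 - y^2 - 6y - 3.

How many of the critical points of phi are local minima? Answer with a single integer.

0

phi separates as a function of x plus a function of y, so ∇phi=0 decouples.
∂phi/∂x = 60x(x - 3)(x - 2)(x + 4) = 0 at x ∈ {-4, 0, 2, 3}; ∂phi/∂y = -2(y + 3) = 0 at y ∈ {-3}.
The Hessian is diagonal: diag(phi_xx, phi_yy). Second derivatives: phi_xx(-4)=-10080, phi_xx(0)=1440, phi_xx(2)=-720, phi_xx(3)=1260; phi_yy(-3)=-2.
Local minima occur where both diagonal entries positive: none. Count: 0.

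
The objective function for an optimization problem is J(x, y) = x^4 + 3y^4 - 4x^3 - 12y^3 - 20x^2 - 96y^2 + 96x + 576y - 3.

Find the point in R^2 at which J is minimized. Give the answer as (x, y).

J(x,y) separates as P(x) + Q(y) − 3, so its minimum is min P + min Q − 3.
P'(x) = 4(x - 4)(x - 2)(x + 3) vanishes at x ∈ {-3, 2, 4}; Q'(y) = 12(y - 4)(y - 3)(y + 4) vanishes at y ∈ {-4, 3, 4}.
Local minima of P (where P''>0): P(-3)=-279, P(4)=64. Local minima of Q: Q(-4)=-2304, Q(4)=768.
So the global minimum of J is P(-3) + Q(-4) − 3 = -279 − 2304 − 3 = -2586, attained at (-3, -4).

(-3, -4)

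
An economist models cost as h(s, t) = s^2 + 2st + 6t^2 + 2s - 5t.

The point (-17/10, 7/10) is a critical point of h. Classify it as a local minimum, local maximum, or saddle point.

The Hessian of h is constant: H = [[2, 2], [2, 12]].
det(H) = 2·12 − 2² = 20.
det(H) > 0 and tr(H) = 14 > 0, so H is positive definite and the point is a local minimum.

local minimum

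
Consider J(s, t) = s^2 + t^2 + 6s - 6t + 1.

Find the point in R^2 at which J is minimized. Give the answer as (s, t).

(-3, 3)

J(s,t) separates as P(s) + Q(t) + 1, so its minimum is min P + min Q + 1.
P'(s) = 2s + 6 vanishes at s ∈ {-3}; Q'(t) = 2(t - 3) vanishes at t ∈ {3}.
Local minima of P (where P''>0): P(-3)=-9. Local minima of Q: Q(3)=-9.
So the global minimum of J is P(-3) + Q(3) + 1 = -9 − 9 + 1 = -17, attained at (-3, 3).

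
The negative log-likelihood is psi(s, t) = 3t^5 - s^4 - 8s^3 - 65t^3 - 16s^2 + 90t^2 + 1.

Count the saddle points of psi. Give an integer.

psi separates as a function of s plus a function of t, so ∇psi=0 decouples.
∂psi/∂s = -4s(s + 2)(s + 4) = 0 at s ∈ {-4, -2, 0}; ∂psi/∂t = 15t(t - 3)(t - 1)(t + 4) = 0 at t ∈ {-4, 0, 1, 3}.
The Hessian is diagonal: diag(psi_ss, psi_tt). Second derivatives: psi_ss(-4)=-32, psi_ss(-2)=16, psi_ss(0)=-32; psi_tt(-4)=-2100, psi_tt(0)=180, psi_tt(1)=-150, psi_tt(3)=630.
Saddle points occur where the two diagonal entries have opposite signs: (-4, 0), (-4, 3), (-2, -4), (-2, 1), (0, 0), (0, 3). Count: 6.

6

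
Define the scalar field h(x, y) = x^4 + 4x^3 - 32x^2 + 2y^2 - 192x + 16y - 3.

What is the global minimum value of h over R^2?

-803

h(x,y) separates as P(x) + Q(y) − 3, so its minimum is min P + min Q − 3.
P'(x) = 4(x - 4)(x + 3)(x + 4) vanishes at x ∈ {-4, -3, 4}; Q'(y) = 4y + 16 vanishes at y ∈ {-4}.
Local minima of P (where P''>0): P(-4)=256, P(4)=-768. Local minima of Q: Q(-4)=-32.
So the global minimum of h is P(4) + Q(-4) − 3 = -768 − 32 − 3 = -803, attained at (4, -4).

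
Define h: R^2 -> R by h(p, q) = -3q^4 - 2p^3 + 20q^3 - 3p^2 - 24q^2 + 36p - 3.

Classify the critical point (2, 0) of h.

The mixed partial ∂²h/∂p∂q is 0, so the Hessian at any point is diag(h_pp, h_qq) = diag(-6(2p + 1), 12(-3q^2 + 10q - 4)).
At (2, 0): H = diag(-30, -48).
Both eigenvalues are negative, so H is negative definite: a local maximum.

local maximum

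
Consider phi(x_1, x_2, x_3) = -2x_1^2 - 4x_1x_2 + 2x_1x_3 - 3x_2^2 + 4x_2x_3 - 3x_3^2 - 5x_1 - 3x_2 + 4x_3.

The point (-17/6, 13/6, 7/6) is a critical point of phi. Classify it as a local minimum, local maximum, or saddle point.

The Hessian is constant: H = [[-4, -4, 2], [-4, -6, 4], [2, 4, -6]].
Leading principal minors: Δ₁ = -4, Δ₂ = 8, Δ₃ = -24.
The minors alternate sign starting negative (−, +, −), so H is negative definite: a local maximum.

local maximum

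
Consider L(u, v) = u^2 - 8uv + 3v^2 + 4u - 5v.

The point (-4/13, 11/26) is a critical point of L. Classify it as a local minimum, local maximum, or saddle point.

The Hessian of L is constant: H = [[2, -8], [-8, 6]].
det(H) = 2·6 − (-8)² = -52.
Since det(H) < 0, H is indefinite and the critical point is a saddle point.

saddle point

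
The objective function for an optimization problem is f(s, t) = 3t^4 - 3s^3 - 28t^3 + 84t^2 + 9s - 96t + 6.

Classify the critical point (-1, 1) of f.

The mixed partial ∂²f/∂s∂t is 0, so the Hessian at any point is diag(f_ss, f_tt) = diag(-18s, 12(3t^2 - 14t + 14)).
At (-1, 1): H = diag(18, 36).
Both eigenvalues are positive, so H is positive definite: a local minimum.

local minimum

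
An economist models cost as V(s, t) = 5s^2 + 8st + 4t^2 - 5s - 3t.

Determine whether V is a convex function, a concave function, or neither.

convex

V is quadratic, so its Hessian is the constant matrix H = [[10, 8], [8, 8]].
det(H) = 16, tr(H) = 18.
det(H) > 0 and tr(H) > 0, so H is positive definite everywhere: convex.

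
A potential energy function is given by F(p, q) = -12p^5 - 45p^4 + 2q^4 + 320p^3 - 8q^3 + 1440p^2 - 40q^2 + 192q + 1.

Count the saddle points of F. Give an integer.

6

F separates as a function of p plus a function of q, so ∇F=0 decouples.
∂F/∂p = -60p(p - 4)(p + 3)(p + 4) = 0 at p ∈ {-4, -3, 0, 4}; ∂F/∂q = 8(q - 4)(q - 2)(q + 3) = 0 at q ∈ {-3, 2, 4}.
The Hessian is diagonal: diag(F_pp, F_qq). Second derivatives: F_pp(-4)=1920, F_pp(-3)=-1260, F_pp(0)=2880, F_pp(4)=-13440; F_qq(-3)=280, F_qq(2)=-80, F_qq(4)=112.
Saddle points occur where the two diagonal entries have opposite signs: (-4, 2), (-3, -3), (-3, 4), (0, 2), (4, -3), (4, 4). Count: 6.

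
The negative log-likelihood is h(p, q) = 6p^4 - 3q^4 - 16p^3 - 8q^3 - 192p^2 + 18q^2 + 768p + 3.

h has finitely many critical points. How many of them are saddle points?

h separates as a function of p plus a function of q, so ∇h=0 decouples.
∂h/∂p = 24(p - 4)(p - 2)(p + 4) = 0 at p ∈ {-4, 2, 4}; ∂h/∂q = -12q(q - 1)(q + 3) = 0 at q ∈ {-3, 0, 1}.
The Hessian is diagonal: diag(h_pp, h_qq). Second derivatives: h_pp(-4)=1152, h_pp(2)=-288, h_pp(4)=384; h_qq(-3)=-144, h_qq(0)=36, h_qq(1)=-48.
Saddle points occur where the two diagonal entries have opposite signs: (-4, -3), (-4, 1), (2, 0), (4, -3), (4, 1). Count: 5.

5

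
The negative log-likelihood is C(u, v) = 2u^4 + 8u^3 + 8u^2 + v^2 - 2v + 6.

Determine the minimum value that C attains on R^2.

5

C(u,v) separates as P(u) + Q(v) + 6, so its minimum is min P + min Q + 6.
P'(u) = 8u(u + 1)(u + 2) vanishes at u ∈ {-2, -1, 0}; Q'(v) = 2v - 2 vanishes at v ∈ {1}.
Local minima of P (where P''>0): P(-2)=0, P(0)=0. Local minima of Q: Q(1)=-1.
So the global minimum of C is P(-2) + Q(1) + 6 = 0 − 1 + 6 = 5, attained at (-2, 1).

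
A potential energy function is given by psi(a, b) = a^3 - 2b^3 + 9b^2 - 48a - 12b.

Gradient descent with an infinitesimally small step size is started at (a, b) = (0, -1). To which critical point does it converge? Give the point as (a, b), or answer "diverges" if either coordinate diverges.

(4, 1)

psi is separable, so gradient descent decouples: a follows -∂psi/∂a, b follows -∂psi/∂b.
∂psi/∂a = 3(a - 4)(a + 4); at a=0 this is -48, so a increases.
∂psi/∂b = -6(b - 2)(b - 1); at b=-1 this is -36, so b increases.
a converges to its nearest critical value 4 (a local min of the a-part); b converges to 1. The iterate converges to (4, 1).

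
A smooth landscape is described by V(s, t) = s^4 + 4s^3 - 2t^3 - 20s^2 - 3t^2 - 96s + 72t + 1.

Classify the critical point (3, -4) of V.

The mixed partial ∂²V/∂s∂t is 0, so the Hessian at any point is diag(V_ss, V_tt) = diag(4(3s^2 + 6s - 10), -6(2t + 1)).
At (3, -4): H = diag(140, 42).
Both eigenvalues are positive, so H is positive definite: a local minimum.

local minimum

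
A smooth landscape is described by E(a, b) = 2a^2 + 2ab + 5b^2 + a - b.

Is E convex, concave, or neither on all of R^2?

E is quadratic, so its Hessian is the constant matrix H = [[4, 2], [2, 10]].
det(H) = 36, tr(H) = 14.
det(H) > 0 and tr(H) > 0, so H is positive definite everywhere: convex.

convex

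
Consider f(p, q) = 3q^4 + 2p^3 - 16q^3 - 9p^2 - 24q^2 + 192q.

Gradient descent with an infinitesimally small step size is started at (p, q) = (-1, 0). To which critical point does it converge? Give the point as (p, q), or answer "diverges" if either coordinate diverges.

f is separable, so gradient descent decouples: p follows -∂f/∂p, q follows -∂f/∂q.
∂f/∂p = 6p(p - 3); at p=-1 this is 24, so p decreases.
∂f/∂q = 12(q - 4)(q - 2)(q + 2); at q=0 this is 192, so q decreases.
The p-coordinate has no critical point in that direction and runs off to infinity.

diverges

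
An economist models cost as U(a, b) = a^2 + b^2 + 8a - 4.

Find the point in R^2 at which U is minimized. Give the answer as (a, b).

(-4, 0)

U(a,b) separates as P(a) + Q(b) − 4, so its minimum is min P + min Q − 4.
P'(a) = 2a + 8 vanishes at a ∈ {-4}; Q'(b) = 2b vanishes at b ∈ {0}.
Local minima of P (where P''>0): P(-4)=-16. Local minima of Q: Q(0)=0.
So the global minimum of U is P(-4) + Q(0) − 4 = -16 + 0 − 4 = -20, attained at (-4, 0).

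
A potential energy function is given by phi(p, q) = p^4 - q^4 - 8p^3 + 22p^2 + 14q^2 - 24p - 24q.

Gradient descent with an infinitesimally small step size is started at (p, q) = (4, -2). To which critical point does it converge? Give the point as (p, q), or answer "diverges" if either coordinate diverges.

(3, 1)

phi is separable, so gradient descent decouples: p follows -∂phi/∂p, q follows -∂phi/∂q.
∂phi/∂p = 4(p - 3)(p - 2)(p - 1); at p=4 this is 24, so p decreases.
∂phi/∂q = -4(q - 2)(q - 1)(q + 3); at q=-2 this is -48, so q increases.
p converges to its nearest critical value 3 (a local min of the p-part); q converges to 1. The iterate converges to (3, 1).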